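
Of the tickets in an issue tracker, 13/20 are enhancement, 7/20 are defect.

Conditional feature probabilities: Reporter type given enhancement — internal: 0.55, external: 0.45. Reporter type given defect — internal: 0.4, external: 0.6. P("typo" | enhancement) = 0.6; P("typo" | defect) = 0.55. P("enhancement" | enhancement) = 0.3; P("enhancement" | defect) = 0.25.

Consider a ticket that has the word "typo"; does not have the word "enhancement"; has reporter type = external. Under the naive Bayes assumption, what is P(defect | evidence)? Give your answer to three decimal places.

0.414

enhancement: 0.65 × 0.45 × 0.6 × (1−0.3) = 0.12285
defect: 0.35 × 0.6 × 0.55 × (1−0.25) = 0.086625
P(defect | x) = 0.086625 / 0.209475 ≈ 0.414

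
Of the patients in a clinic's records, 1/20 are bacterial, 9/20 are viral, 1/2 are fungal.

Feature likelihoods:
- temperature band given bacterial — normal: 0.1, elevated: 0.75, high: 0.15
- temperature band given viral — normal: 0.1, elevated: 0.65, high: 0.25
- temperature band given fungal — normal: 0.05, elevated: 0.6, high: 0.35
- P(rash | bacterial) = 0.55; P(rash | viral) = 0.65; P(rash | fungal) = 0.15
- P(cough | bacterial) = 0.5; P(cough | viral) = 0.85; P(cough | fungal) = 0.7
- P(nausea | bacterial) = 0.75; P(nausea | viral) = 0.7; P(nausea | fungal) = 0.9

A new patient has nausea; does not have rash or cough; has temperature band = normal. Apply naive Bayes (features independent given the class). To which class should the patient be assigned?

bacterial: 0.05 × 0.1 × (1−0.55) × (1−0.5) × 0.75 = 0.00084375
viral: 0.45 × 0.1 × (1−0.65) × (1−0.85) × 0.7 = 0.00165375
fungal: 0.5 × 0.05 × (1−0.15) × (1−0.7) × 0.9 = 0.0057375
Highest score → fungal.

fungal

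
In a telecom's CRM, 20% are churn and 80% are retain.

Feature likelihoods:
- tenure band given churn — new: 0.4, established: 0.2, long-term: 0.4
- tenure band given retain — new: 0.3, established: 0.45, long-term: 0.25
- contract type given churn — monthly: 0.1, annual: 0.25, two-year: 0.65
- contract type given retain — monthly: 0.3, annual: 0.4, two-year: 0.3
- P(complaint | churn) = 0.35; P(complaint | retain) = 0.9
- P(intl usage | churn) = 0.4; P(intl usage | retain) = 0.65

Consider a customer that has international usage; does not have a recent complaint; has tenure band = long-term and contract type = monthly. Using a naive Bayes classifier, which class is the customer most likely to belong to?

churn: 0.2 × 0.4 × 0.1 × (1−0.35) × 0.4 = 0.00208
retain: 0.8 × 0.25 × 0.3 × (1−0.9) × 0.65 = 0.0039
Highest score → retain.

retain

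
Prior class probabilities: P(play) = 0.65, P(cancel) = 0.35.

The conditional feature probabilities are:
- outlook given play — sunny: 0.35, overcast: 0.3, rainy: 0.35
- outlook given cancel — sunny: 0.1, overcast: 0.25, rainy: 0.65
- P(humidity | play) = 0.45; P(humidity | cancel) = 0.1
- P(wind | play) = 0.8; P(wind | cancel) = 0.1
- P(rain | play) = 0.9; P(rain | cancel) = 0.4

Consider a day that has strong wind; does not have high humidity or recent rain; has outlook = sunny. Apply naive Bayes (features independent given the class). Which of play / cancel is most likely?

play

play: 0.65 × 0.35 × (1−0.45) × 0.8 × (1−0.9) = 0.01001
cancel: 0.35 × 0.1 × (1−0.1) × 0.1 × (1−0.4) = 0.00189
Highest score → play.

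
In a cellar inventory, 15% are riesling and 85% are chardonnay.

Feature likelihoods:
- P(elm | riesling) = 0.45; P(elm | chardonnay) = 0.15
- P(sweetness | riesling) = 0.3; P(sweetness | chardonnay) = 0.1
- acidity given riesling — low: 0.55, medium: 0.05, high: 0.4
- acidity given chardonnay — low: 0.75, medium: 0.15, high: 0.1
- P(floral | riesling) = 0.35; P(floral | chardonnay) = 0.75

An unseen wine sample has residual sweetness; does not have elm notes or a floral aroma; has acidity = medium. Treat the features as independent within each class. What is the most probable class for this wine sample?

chardonnay

riesling: 0.15 × (1−0.45) × 0.3 × 0.05 × (1−0.35) = 0.000804375
chardonnay: 0.85 × (1−0.15) × 0.1 × 0.15 × (1−0.75) = 0.002709375
Highest score → chardonnay.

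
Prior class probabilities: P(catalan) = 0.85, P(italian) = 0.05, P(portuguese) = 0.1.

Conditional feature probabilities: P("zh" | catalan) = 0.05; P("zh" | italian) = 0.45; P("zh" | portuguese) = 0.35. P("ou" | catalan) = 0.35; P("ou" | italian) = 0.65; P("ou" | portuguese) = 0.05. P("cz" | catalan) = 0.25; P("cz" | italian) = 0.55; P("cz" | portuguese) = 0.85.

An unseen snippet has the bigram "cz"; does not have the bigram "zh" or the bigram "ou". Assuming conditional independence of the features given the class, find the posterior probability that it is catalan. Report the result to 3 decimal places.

catalan: 0.85 × (1−0.05) × (1−0.35) × 0.25 = 0.13121875
italian: 0.05 × (1−0.45) × (1−0.65) × 0.55 = 0.00529375
portuguese: 0.1 × (1−0.35) × (1−0.05) × 0.85 = 0.0524875
P(catalan | x) = 0.13121875 / 0.189 ≈ 0.694

0.694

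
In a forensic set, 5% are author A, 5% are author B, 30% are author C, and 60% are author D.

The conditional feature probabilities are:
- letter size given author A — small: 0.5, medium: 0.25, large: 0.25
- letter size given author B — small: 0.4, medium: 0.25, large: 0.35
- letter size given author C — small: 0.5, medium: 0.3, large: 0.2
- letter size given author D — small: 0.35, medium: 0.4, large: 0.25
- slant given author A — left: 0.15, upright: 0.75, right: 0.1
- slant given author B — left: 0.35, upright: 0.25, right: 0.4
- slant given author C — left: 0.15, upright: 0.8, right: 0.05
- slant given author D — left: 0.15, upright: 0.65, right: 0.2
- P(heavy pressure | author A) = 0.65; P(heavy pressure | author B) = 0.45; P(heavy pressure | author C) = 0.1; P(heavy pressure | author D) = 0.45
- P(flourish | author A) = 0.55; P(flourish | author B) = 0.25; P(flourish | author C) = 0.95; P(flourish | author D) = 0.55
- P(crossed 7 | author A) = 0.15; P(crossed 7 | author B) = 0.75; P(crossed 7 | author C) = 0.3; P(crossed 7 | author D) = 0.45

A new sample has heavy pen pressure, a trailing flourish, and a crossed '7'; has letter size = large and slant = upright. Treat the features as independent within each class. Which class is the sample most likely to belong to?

author D

author A: 0.05 × 0.25 × 0.75 × 0.65 × 0.55 × 0.15 = 0.000502734375
author B: 0.05 × 0.35 × 0.25 × 0.45 × 0.25 × 0.75 = 0.000369140625
author C: 0.3 × 0.2 × 0.8 × 0.1 × 0.95 × 0.3 = 0.001368
author D: 0.6 × 0.25 × 0.65 × 0.45 × 0.55 × 0.45 = 0.0108590625
Highest score → author D.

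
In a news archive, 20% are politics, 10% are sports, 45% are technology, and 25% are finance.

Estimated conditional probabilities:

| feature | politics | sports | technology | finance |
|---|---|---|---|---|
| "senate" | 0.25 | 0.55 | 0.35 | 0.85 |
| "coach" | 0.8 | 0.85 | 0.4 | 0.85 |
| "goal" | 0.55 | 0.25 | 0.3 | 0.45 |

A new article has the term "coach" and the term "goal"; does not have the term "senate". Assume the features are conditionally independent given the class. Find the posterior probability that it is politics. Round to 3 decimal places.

politics: 0.2 × (1−0.25) × 0.8 × 0.55 = 0.066
sports: 0.1 × (1−0.55) × 0.85 × 0.25 = 0.0095625
technology: 0.45 × (1−0.35) × 0.4 × 0.3 = 0.0351
finance: 0.25 × (1−0.85) × 0.85 × 0.45 = 0.01434375
P(politics | x) = 0.066 / 0.12500625 ≈ 0.528

0.528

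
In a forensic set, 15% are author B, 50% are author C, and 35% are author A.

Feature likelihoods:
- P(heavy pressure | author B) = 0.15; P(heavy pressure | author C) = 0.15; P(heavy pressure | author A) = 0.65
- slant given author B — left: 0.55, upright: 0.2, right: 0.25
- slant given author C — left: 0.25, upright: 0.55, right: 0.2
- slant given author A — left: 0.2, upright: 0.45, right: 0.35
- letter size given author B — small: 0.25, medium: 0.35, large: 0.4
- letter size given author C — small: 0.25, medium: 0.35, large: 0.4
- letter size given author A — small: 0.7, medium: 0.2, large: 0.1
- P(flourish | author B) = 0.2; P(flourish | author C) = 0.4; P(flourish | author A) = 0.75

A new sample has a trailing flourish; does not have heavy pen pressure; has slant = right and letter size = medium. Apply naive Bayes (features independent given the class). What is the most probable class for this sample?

author C

author B: 0.15 × (1−0.15) × 0.25 × 0.35 × 0.2 = 0.00223125
author C: 0.5 × (1−0.15) × 0.2 × 0.35 × 0.4 = 0.0119
author A: 0.35 × (1−0.65) × 0.35 × 0.2 × 0.75 = 0.00643125
Highest score → author C.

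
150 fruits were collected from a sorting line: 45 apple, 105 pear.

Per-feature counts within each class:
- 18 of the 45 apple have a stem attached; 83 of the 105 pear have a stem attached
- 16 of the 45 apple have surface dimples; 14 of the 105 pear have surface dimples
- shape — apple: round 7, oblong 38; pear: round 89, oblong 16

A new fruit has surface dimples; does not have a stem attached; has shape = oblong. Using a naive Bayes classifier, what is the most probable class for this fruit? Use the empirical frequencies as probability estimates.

apple

apple: (45/150) × (27/45) × (16/45) × (38/45) ≈ 0.0540444
pear: (105/150) × (22/105) × (14/105) × (16/105) ≈ 0.00297989
Highest score → apple.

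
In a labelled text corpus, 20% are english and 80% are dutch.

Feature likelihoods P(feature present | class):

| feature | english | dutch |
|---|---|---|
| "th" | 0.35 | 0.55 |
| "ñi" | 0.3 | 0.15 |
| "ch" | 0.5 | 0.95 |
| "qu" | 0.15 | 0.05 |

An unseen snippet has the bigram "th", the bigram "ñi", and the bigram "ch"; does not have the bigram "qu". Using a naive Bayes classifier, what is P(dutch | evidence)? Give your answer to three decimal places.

0.870

english: 0.2 × 0.35 × 0.3 × 0.5 × (1−0.15) = 0.008925
dutch: 0.8 × 0.55 × 0.15 × 0.95 × (1−0.05) = 0.059565
P(dutch | x) = 0.059565 / 0.06849 ≈ 0.870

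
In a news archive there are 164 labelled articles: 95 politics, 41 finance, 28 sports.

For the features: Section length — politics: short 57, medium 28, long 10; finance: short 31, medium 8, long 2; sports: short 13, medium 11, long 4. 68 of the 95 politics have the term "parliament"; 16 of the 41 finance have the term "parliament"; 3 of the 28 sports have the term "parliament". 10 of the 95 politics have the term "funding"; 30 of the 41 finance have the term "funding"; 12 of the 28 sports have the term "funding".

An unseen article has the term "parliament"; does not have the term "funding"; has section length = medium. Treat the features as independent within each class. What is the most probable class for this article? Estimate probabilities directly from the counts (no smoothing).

politics: (95/164) × (28/95) × (68/95) × (85/95) ≈ 0.109344
finance: (41/164) × (8/41) × (16/41) × (11/41) ≈ 0.0051073
sports: (28/164) × (11/28) × (3/28) × (16/28) ≈ 0.00410652
Highest score → politics.

politics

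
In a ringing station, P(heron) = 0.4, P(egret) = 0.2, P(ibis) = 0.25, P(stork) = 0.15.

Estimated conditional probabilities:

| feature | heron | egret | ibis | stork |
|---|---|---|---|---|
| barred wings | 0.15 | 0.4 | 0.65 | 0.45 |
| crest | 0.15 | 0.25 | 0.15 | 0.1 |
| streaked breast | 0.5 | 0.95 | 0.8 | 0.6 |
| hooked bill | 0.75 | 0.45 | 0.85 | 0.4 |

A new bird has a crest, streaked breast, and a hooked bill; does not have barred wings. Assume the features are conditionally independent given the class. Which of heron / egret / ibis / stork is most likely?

heron

heron: 0.4 × (1−0.15) × 0.15 × 0.5 × 0.75 = 0.019125
egret: 0.2 × (1−0.4) × 0.25 × 0.95 × 0.45 = 0.012825
ibis: 0.25 × (1−0.65) × 0.15 × 0.8 × 0.85 = 0.008925
stork: 0.15 × (1−0.45) × 0.1 × 0.6 × 0.4 = 0.00198
Highest score → heron.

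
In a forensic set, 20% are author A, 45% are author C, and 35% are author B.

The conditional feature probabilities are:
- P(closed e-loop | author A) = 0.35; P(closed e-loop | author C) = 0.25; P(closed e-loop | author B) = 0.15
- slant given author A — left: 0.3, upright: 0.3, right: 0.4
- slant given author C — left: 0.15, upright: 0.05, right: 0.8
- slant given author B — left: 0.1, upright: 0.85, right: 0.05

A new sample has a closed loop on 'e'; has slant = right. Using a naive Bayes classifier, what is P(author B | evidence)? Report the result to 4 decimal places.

author A: 0.2 × 0.35 × 0.4 = 0.028
author C: 0.45 × 0.25 × 0.8 = 0.09
author B: 0.35 × 0.15 × 0.05 = 0.002625
P(author B | x) = 0.002625 / 0.120625 ≈ 0.0218

0.0218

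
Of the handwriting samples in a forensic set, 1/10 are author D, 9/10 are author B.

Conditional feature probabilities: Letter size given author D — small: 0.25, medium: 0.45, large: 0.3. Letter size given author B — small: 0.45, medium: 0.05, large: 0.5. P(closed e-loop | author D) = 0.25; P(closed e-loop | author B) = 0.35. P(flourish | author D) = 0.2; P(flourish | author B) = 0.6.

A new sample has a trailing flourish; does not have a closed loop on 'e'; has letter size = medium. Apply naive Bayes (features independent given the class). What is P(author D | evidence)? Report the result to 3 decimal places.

0.278

author D: 0.1 × 0.45 × (1−0.25) × 0.2 = 0.00675
author B: 0.9 × 0.05 × (1−0.35) × 0.6 = 0.01755
P(author D | x) = 0.00675 / 0.0243 ≈ 0.278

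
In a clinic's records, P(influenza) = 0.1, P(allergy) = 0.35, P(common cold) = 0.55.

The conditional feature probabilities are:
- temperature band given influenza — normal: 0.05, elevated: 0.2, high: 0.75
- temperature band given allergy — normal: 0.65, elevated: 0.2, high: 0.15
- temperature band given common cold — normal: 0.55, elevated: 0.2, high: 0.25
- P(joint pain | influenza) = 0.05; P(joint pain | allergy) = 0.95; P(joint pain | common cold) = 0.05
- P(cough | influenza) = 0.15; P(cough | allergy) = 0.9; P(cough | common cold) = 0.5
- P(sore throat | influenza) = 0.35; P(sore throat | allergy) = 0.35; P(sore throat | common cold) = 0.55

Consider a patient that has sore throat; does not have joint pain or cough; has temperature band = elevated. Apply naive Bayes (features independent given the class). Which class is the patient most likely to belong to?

influenza: 0.1 × 0.2 × (1−0.05) × (1−0.15) × 0.35 = 0.0056525
allergy: 0.35 × 0.2 × (1−0.95) × (1−0.9) × 0.35 = 0.0001225
common cold: 0.55 × 0.2 × (1−0.05) × (1−0.5) × 0.55 = 0.0287375
Highest score → common cold.

common cold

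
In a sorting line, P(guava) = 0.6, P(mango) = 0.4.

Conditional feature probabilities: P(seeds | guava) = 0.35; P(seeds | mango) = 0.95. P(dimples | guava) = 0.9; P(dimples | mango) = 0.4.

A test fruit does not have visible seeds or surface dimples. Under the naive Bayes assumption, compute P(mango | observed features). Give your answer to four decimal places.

guava: 0.6 × (1−0.35) × (1−0.9) = 0.039
mango: 0.4 × (1−0.95) × (1−0.4) = 0.012
P(mango | x) = 0.012 / 0.051 ≈ 0.2353

0.2353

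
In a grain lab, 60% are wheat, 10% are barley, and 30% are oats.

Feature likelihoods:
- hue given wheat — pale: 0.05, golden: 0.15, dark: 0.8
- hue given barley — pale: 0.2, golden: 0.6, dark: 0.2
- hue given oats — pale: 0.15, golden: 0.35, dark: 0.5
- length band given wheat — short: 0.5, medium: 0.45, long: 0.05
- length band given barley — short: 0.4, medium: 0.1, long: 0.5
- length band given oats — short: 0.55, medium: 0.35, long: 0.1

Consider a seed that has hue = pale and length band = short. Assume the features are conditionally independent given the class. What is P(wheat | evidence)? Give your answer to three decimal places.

wheat: 0.6 × 0.05 × 0.5 = 0.015
barley: 0.1 × 0.2 × 0.4 = 0.008
oats: 0.3 × 0.15 × 0.55 = 0.02475
P(wheat | x) = 0.015 / 0.04775 ≈ 0.314

0.314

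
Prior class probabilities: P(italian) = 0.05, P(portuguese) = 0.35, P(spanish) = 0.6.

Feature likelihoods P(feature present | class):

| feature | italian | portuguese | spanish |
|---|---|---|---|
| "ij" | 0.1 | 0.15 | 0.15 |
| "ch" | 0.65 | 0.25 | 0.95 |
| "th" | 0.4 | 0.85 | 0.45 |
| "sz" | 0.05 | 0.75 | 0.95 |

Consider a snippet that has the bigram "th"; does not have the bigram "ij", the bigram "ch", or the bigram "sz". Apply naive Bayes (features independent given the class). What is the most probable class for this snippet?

portuguese

italian: 0.05 × (1−0.1) × (1−0.65) × 0.4 × (1−0.05) = 0.005985
portuguese: 0.35 × (1−0.15) × (1−0.25) × 0.85 × (1−0.75) = 0.0474140625
spanish: 0.6 × (1−0.15) × (1−0.95) × 0.45 × (1−0.95) = 0.00057375
Highest score → portuguese.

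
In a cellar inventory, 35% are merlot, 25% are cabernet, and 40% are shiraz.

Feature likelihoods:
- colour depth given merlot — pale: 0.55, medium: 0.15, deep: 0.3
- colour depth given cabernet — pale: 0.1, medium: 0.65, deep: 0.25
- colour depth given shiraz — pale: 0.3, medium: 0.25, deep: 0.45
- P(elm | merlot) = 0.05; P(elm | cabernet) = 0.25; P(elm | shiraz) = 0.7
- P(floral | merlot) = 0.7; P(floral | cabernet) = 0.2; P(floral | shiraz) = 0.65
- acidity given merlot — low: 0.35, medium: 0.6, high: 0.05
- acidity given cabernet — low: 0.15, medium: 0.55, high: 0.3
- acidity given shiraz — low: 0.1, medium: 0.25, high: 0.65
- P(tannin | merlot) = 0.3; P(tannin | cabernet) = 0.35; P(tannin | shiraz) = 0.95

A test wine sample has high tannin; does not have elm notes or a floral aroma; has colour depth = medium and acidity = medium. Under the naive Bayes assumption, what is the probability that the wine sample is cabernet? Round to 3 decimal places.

merlot: 0.35 × 0.15 × (1−0.05) × (1−0.7) × 0.6 × 0.3 = 0.00269325
cabernet: 0.25 × 0.65 × (1−0.25) × (1−0.2) × 0.55 × 0.35 = 0.01876875
shiraz: 0.4 × 0.25 × (1−0.7) × (1−0.65) × 0.25 × 0.95 = 0.00249375
P(cabernet | x) = 0.01876875 / 0.02395575 ≈ 0.783

0.783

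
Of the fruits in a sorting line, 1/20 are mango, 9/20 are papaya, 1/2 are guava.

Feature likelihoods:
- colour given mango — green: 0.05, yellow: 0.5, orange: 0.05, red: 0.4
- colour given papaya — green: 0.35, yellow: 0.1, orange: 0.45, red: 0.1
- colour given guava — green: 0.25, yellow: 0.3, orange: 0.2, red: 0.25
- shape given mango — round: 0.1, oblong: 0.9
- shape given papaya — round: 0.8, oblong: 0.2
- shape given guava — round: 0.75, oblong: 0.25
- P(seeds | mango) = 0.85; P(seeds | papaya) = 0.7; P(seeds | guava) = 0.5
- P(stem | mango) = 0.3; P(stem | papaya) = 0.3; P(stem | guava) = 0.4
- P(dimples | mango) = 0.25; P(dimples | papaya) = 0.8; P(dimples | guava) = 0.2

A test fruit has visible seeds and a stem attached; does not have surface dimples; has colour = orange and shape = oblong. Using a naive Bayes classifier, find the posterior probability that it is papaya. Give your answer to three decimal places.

0.277

mango: 0.05 × 0.05 × 0.9 × 0.85 × 0.3 × (1−0.25) = 0.0004303125
papaya: 0.45 × 0.45 × 0.2 × 0.7 × 0.3 × (1−0.8) = 0.001701
guava: 0.5 × 0.2 × 0.25 × 0.5 × 0.4 × (1−0.2) = 0.004
P(papaya | x) = 0.001701 / 0.0061313125 ≈ 0.277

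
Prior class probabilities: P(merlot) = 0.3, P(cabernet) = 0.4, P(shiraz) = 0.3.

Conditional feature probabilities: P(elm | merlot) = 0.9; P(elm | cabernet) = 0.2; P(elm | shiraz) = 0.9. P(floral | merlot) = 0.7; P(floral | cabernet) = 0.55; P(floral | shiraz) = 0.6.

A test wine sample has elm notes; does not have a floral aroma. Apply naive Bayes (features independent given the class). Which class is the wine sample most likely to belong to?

shiraz

merlot: 0.3 × 0.9 × (1−0.7) = 0.081
cabernet: 0.4 × 0.2 × (1−0.55) = 0.036
shiraz: 0.3 × 0.9 × (1−0.6) = 0.108
Highest score → shiraz.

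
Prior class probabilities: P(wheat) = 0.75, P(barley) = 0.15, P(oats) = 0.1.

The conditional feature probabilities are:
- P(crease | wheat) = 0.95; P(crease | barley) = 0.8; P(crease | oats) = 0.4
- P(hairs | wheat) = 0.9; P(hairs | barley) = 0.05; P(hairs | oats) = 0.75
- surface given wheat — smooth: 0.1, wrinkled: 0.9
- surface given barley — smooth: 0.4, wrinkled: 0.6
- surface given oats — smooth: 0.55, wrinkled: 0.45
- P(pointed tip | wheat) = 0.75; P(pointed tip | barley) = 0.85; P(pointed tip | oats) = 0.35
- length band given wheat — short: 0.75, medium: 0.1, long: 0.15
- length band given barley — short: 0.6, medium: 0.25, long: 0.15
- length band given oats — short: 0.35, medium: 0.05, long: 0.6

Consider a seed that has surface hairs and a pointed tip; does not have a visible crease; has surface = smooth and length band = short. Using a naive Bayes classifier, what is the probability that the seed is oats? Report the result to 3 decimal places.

wheat: 0.75 × (1−0.95) × 0.9 × 0.1 × 0.75 × 0.75 = 0.0018984375
barley: 0.15 × (1−0.8) × 0.05 × 0.4 × 0.85 × 0.6 = 0.000306
oats: 0.1 × (1−0.4) × 0.75 × 0.55 × 0.35 × 0.35 = 0.003031875
P(oats | x) = 0.003031875 / 0.0052363125 ≈ 0.579

0.579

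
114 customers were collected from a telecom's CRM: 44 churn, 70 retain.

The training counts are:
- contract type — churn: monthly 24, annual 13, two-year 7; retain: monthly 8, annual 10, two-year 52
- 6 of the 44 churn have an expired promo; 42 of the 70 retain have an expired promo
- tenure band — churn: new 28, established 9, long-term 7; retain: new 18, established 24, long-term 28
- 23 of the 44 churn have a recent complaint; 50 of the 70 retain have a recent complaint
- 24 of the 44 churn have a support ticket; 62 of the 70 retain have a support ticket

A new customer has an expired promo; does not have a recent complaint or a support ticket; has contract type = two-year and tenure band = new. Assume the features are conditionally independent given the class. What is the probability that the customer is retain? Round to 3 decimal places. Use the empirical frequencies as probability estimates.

churn: (44/114) × (7/44) × (6/44) × (28/44) × (21/44) × (20/44) ≈ 0.00115596
retain: (70/114) × (52/70) × (42/70) × (18/70) × (20/70) × (8/70) ≈ 0.00229799
P(retain | x) = 0.00229799 / 0.00345395 ≈ 0.665

0.665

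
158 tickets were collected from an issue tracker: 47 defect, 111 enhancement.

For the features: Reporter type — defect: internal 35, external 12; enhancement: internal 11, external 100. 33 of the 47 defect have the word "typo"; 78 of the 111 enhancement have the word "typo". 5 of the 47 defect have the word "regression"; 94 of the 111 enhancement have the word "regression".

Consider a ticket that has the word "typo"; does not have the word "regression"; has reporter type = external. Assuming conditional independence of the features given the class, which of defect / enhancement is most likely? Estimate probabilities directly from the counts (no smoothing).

defect: (47/158) × (12/47) × (33/47) × (42/47) ≈ 0.0476532
enhancement: (111/158) × (100/111) × (78/111) × (17/111) ≈ 0.0681146
Highest score → enhancement.

enhancement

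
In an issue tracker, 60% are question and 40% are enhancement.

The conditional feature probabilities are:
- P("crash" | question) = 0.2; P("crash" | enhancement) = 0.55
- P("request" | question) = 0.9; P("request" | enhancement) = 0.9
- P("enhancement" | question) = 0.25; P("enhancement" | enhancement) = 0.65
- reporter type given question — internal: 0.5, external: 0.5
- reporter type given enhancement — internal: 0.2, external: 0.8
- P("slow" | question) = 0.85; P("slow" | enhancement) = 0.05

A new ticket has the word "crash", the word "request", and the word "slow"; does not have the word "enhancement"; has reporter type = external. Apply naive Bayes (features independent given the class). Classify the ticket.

question

question: 0.6 × 0.2 × 0.9 × (1−0.25) × 0.5 × 0.85 = 0.034425
enhancement: 0.4 × 0.55 × 0.9 × (1−0.65) × 0.8 × 0.05 = 0.002772
Highest score → question.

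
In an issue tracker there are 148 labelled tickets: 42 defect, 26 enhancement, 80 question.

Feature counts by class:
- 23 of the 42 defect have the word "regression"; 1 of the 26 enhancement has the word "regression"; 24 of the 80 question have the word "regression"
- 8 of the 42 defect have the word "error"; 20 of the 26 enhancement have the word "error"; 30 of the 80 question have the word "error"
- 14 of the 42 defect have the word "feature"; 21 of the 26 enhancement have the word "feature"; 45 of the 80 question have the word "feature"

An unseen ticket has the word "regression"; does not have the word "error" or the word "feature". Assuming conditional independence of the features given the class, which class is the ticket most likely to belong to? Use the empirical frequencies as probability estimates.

defect

defect: (42/148) × (23/42) × (34/42) × (28/42) ≈ 0.0838696
enhancement: (26/148) × (1/26) × (6/26) × (5/26) ≈ 0.000299856
question: (80/148) × (24/80) × (50/80) × (35/80) ≈ 0.0443412
Highest score → defect.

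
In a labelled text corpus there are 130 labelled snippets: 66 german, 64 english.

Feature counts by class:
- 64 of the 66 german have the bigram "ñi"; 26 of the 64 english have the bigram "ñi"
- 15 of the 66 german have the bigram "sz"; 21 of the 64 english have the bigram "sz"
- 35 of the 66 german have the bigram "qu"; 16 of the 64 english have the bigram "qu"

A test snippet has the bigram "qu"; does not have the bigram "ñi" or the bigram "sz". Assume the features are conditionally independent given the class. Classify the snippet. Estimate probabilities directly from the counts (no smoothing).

english

german: (66/130) × (2/66) × (51/66) × (35/66) ≈ 0.0063043
english: (64/130) × (38/64) × (43/64) × (16/64) ≈ 0.0490986
Highest score → english.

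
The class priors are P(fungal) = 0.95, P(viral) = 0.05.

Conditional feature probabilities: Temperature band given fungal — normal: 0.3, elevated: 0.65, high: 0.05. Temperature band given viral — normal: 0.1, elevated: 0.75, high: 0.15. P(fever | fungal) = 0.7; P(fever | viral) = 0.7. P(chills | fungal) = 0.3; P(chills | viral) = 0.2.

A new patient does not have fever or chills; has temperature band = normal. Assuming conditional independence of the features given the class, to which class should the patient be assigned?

fungal

fungal: 0.95 × 0.3 × (1−0.7) × (1−0.3) = 0.05985
viral: 0.05 × 0.1 × (1−0.7) × (1−0.2) = 0.0012
Highest score → fungal.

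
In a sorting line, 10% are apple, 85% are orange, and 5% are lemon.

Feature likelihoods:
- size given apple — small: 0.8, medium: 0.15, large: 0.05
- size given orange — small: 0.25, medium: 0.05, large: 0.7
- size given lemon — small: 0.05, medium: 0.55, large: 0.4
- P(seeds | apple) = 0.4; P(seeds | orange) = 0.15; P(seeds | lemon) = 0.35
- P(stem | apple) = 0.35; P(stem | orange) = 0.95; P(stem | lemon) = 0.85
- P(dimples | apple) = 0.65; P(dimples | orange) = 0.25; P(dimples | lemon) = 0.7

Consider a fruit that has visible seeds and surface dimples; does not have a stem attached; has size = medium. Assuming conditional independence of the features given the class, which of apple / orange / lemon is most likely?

apple

apple: 0.1 × 0.15 × 0.4 × (1−0.35) × 0.65 = 0.002535
orange: 0.85 × 0.05 × 0.15 × (1−0.95) × 0.25 = 0.0000796875
lemon: 0.05 × 0.55 × 0.35 × (1−0.85) × 0.7 = 0.001010625
Highest score → apple.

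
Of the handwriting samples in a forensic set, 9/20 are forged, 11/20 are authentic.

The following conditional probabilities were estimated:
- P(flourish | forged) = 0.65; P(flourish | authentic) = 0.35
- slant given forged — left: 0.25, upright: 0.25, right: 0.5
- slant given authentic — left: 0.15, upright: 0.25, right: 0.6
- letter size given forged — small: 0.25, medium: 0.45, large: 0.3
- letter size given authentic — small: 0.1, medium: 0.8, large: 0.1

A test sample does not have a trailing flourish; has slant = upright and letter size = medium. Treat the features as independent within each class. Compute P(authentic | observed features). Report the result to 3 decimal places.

0.801

forged: 0.45 × (1−0.65) × 0.25 × 0.45 = 0.01771875
authentic: 0.55 × (1−0.35) × 0.25 × 0.8 = 0.0715
P(authentic | x) = 0.0715 / 0.08921875 ≈ 0.801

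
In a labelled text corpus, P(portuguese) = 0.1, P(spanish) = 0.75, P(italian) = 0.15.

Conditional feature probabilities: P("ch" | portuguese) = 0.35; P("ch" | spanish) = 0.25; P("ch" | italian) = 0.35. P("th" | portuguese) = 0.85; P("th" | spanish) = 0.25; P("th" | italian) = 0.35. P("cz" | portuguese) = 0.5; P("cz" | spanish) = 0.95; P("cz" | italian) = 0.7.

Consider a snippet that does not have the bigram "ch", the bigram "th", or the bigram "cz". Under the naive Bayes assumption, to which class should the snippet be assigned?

portuguese: 0.1 × (1−0.35) × (1−0.85) × (1−0.5) = 0.004875
spanish: 0.75 × (1−0.25) × (1−0.25) × (1−0.95) = 0.02109375
italian: 0.15 × (1−0.35) × (1−0.35) × (1−0.7) = 0.0190125
Highest score → spanish.

spanish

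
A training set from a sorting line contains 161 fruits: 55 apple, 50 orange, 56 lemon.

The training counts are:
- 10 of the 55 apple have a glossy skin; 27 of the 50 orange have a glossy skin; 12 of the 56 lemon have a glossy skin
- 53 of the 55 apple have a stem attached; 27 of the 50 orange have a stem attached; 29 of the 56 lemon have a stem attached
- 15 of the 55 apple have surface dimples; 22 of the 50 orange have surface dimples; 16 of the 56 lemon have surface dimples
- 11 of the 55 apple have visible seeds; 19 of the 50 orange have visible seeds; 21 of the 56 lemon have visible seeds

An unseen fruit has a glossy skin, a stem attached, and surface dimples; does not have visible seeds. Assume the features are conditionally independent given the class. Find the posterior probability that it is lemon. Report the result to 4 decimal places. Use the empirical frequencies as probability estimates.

apple: (55/161) × (10/55) × (53/55) × (15/55) × (44/55) ≈ 0.0130589
orange: (50/161) × (27/50) × (27/50) × (22/50) × (31/50) ≈ 0.0247045
lemon: (56/161) × (12/56) × (29/56) × (16/56) × (35/56) ≈ 0.00689251
P(lemon | x) = 0.00689251 / 0.04465591 ≈ 0.1543

0.1543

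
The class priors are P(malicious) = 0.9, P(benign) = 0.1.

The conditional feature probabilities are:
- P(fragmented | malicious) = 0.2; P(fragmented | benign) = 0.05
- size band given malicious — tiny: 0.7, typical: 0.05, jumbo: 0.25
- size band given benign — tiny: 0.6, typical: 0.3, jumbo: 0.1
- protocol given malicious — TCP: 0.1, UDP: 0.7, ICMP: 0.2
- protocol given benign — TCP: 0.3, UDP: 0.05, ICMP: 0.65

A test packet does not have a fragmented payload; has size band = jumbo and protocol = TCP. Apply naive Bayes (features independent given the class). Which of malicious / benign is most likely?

malicious: 0.9 × (1−0.2) × 0.25 × 0.1 = 0.018
benign: 0.1 × (1−0.05) × 0.1 × 0.3 = 0.00285
Highest score → malicious.

malicious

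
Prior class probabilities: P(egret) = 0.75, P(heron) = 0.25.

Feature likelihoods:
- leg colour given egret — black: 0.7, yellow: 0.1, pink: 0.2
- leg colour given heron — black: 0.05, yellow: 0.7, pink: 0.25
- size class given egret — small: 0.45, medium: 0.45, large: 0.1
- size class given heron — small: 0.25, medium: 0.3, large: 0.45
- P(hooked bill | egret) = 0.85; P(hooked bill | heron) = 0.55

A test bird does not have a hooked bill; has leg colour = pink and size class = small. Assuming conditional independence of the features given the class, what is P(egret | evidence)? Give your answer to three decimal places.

0.590

egret: 0.75 × 0.2 × 0.45 × (1−0.85) = 0.010125
heron: 0.25 × 0.25 × 0.25 × (1−0.55) = 0.00703125
P(egret | x) = 0.010125 / 0.01715625 ≈ 0.590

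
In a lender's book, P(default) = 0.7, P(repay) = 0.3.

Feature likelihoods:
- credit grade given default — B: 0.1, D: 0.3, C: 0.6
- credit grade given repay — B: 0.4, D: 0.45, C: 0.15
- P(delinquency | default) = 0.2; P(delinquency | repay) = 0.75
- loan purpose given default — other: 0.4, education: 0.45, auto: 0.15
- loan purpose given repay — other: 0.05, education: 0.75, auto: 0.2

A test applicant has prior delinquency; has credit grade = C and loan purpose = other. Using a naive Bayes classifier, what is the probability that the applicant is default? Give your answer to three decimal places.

0.952

default: 0.7 × 0.6 × 0.2 × 0.4 = 0.0336
repay: 0.3 × 0.15 × 0.75 × 0.05 = 0.0016875
P(default | x) = 0.0336 / 0.0352875 ≈ 0.952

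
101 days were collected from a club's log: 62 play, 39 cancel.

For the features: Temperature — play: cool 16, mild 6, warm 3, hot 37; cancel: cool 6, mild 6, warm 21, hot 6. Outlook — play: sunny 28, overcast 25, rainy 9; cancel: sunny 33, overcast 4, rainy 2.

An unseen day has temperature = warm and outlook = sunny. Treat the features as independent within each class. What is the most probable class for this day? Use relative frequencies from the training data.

cancel

play: (62/101) × (3/62) × (28/62) ≈ 0.0134142
cancel: (39/101) × (21/39) × (33/39) ≈ 0.175933
Highest score → cancel.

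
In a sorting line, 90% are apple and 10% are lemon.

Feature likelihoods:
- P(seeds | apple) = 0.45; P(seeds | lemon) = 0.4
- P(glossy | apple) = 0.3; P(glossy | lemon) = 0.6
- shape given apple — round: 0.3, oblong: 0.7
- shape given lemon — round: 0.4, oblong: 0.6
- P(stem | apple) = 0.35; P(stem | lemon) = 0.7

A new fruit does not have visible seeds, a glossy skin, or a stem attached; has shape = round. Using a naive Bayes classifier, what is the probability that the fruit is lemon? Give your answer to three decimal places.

apple: 0.9 × (1−0.45) × (1−0.3) × 0.3 × (1−0.35) = 0.0675675
lemon: 0.1 × (1−0.4) × (1−0.6) × 0.4 × (1−0.7) = 0.00288
P(lemon | x) = 0.00288 / 0.0704475 ≈ 0.041

0.041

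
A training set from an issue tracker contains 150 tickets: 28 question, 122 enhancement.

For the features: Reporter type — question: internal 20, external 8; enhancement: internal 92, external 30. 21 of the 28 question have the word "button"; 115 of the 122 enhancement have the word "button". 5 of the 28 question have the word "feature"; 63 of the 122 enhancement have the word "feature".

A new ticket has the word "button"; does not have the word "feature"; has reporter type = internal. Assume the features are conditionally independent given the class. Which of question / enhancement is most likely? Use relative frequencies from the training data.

question: (28/150) × (20/28) × (21/28) × (23/28) ≈ 0.0821429
enhancement: (122/150) × (92/122) × (115/122) × (59/122) ≈ 0.279593
Highest score → enhancement.

enhancement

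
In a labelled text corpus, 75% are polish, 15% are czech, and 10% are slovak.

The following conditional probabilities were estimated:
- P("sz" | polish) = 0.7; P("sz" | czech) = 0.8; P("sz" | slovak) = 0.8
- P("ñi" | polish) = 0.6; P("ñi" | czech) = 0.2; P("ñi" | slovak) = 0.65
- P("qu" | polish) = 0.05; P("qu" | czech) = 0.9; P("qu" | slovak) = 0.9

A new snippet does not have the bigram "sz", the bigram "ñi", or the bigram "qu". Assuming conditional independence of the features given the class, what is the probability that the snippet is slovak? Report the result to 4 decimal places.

0.0079

polish: 0.75 × (1−0.7) × (1−0.6) × (1−0.05) = 0.0855
czech: 0.15 × (1−0.8) × (1−0.2) × (1−0.9) = 0.0024
slovak: 0.1 × (1−0.8) × (1−0.65) × (1−0.9) = 0.0007
P(slovak | x) = 0.0007 / 0.0886 ≈ 0.0079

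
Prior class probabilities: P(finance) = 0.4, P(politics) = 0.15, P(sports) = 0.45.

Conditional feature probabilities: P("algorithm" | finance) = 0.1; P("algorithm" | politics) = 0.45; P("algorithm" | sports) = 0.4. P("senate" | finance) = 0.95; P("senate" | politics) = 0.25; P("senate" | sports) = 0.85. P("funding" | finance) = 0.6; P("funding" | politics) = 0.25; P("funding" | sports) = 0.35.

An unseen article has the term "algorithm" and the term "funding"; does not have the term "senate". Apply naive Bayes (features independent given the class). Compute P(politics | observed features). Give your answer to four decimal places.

0.5430

finance: 0.4 × 0.1 × (1−0.95) × 0.6 = 0.0012
politics: 0.15 × 0.45 × (1−0.25) × 0.25 = 0.01265625
sports: 0.45 × 0.4 × (1−0.85) × 0.35 = 0.00945
P(politics | x) = 0.01265625 / 0.02330625 ≈ 0.5430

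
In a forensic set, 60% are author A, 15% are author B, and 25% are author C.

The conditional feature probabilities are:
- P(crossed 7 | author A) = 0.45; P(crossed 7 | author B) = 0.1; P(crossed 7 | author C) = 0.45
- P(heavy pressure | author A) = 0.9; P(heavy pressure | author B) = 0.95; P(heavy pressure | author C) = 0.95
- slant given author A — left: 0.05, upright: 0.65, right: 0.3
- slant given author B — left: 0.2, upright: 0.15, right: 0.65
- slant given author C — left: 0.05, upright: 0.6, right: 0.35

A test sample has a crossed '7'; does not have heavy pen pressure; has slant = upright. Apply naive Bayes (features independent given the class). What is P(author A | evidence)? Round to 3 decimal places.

0.834

author A: 0.6 × 0.45 × (1−0.9) × 0.65 = 0.01755
author B: 0.15 × 0.1 × (1−0.95) × 0.15 = 0.0001125
author C: 0.25 × 0.45 × (1−0.95) × 0.6 = 0.003375
P(author A | x) = 0.01755 / 0.0210375 ≈ 0.834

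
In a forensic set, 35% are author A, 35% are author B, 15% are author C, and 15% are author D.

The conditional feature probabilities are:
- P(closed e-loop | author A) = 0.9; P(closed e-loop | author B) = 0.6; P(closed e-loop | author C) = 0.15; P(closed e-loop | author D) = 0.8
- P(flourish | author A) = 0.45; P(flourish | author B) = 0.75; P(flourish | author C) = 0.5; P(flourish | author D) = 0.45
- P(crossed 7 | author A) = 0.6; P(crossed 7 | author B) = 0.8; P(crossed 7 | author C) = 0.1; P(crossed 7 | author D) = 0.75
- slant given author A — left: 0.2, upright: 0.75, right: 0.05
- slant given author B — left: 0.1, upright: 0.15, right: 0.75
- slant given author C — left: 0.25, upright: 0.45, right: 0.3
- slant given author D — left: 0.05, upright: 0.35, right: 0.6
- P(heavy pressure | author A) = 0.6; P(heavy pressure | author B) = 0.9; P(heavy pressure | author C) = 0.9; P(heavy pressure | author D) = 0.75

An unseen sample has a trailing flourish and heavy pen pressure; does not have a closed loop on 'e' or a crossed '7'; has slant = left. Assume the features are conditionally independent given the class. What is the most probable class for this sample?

author C

author A: 0.35 × (1−0.9) × 0.45 × (1−0.6) × 0.2 × 0.6 = 0.000756
author B: 0.35 × (1−0.6) × 0.75 × (1−0.8) × 0.1 × 0.9 = 0.00189
author C: 0.15 × (1−0.15) × 0.5 × (1−0.1) × 0.25 × 0.9 = 0.012909375
author D: 0.15 × (1−0.8) × 0.45 × (1−0.75) × 0.05 × 0.75 = 0.0001265625
Highest score → author C.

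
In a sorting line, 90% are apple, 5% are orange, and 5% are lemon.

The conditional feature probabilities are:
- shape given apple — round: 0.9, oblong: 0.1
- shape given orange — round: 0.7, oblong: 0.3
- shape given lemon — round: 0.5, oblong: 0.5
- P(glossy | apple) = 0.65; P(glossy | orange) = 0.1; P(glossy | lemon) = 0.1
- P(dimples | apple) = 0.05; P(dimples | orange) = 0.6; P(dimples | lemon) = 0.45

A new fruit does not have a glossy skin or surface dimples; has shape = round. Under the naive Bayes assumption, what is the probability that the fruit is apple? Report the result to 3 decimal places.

0.915

apple: 0.9 × 0.9 × (1−0.65) × (1−0.05) = 0.269325
orange: 0.05 × 0.7 × (1−0.1) × (1−0.6) = 0.0126
lemon: 0.05 × 0.5 × (1−0.1) × (1−0.45) = 0.012375
P(apple | x) = 0.269325 / 0.2943 ≈ 0.915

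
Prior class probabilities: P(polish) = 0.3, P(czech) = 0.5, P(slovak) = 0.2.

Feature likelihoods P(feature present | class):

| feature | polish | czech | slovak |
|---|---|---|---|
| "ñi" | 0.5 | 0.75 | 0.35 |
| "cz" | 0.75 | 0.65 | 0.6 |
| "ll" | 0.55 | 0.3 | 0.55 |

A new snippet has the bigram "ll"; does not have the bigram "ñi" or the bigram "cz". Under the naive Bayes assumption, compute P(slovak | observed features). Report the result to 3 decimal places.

0.459

polish: 0.3 × (1−0.5) × (1−0.75) × 0.55 = 0.020625
czech: 0.5 × (1−0.75) × (1−0.65) × 0.3 = 0.013125
slovak: 0.2 × (1−0.35) × (1−0.6) × 0.55 = 0.0286
P(slovak | x) = 0.0286 / 0.06235 ≈ 0.459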